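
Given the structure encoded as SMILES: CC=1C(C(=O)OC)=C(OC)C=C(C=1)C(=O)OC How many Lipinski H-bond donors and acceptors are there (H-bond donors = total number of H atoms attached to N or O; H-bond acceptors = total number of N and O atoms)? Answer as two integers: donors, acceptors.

0, 5

Donors: find every N or O and count the H atoms it carries.
  atom 5 (O): bond orders sum to 2 → 0 H
  atom 6 (O): bond orders sum to 2 → 0 H
  atom 9 (O): bond orders sum to 2 → 0 H
  atom 15 (O): bond orders sum to 2 → 0 H
  atom 16 (O): bond orders sum to 2 → 0 H
Lipinski HBD = 0.
Acceptors: N atoms = 0, O atoms = 5 → HBA = 5.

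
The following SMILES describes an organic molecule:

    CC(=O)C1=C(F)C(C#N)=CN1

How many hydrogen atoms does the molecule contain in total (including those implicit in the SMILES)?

Walk through each heavy atom and fill implicit hydrogens from standard valence (C 4, N 3, O 2, S 2, halogen 1):
  atom 1: C, bond orders sum to 1 (valence 4) → 3 H
  atom 2: C, bond orders sum to 4 (valence 4) → 0 H
  atom 3: O, bond orders sum to 2 (valence 2) → 0 H
  atom 4: C, bond orders sum to 4 (valence 4) → 0 H
  atom 5: C, bond orders sum to 4 (valence 4) → 0 H
  atom 6: F (halogen, monovalent) → 0 H
  atom 7: C, bond orders sum to 4 (valence 4) → 0 H
  atom 8: C, bond orders sum to 4 (valence 4) → 0 H
  atom 9: N, bond orders sum to 3 (valence 3) → 0 H
  atom 10: C, bond orders sum to 3 (valence 4) → 1 H
  atom 11: N, bond orders sum to 2 (valence 3) → 1 H
Total hydrogens: 5.

5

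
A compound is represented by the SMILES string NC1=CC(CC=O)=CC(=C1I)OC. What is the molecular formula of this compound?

Walk through each heavy atom and fill implicit hydrogens from standard valence (C 4, N 3, O 2, S 2, halogen 1):
  atom 1: N, bond orders sum to 1 (valence 3) → 2 H
  atom 2: C, bond orders sum to 4 (valence 4) → 0 H
  atom 3: C, bond orders sum to 3 (valence 4) → 1 H
  atom 4: C, bond orders sum to 4 (valence 4) → 0 H
  atom 5: C, bond orders sum to 2 (valence 4) → 2 H
  atom 6: C, bond orders sum to 3 (valence 4) → 1 H
  atom 7: O, bond orders sum to 2 (valence 2) → 0 H
  atom 8: C, bond orders sum to 3 (valence 4) → 1 H
  atom 9: C, bond orders sum to 4 (valence 4) → 0 H
  atom 10: C, bond orders sum to 4 (valence 4) → 0 H
  atom 11: I (halogen, monovalent) → 0 H
  atom 12: O, bond orders sum to 2 (valence 2) → 0 H
  atom 13: C, bond orders sum to 1 (valence 4) → 3 H
Totals → C:9, H:10, I:1, N:1, O:2.

C9H10INO2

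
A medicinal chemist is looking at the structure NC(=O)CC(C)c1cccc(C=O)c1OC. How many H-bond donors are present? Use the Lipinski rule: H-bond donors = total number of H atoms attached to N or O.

Donors: find every N or O and count the H atoms it carries.
  atom 1 (N): bond orders sum to 1 → 2 H
  atom 3 (O): bond orders sum to 2 → 0 H
  atom 13 (O): bond orders sum to 2 → 0 H
  atom 15 (O): bond orders sum to 2 → 0 H
Lipinski HBD = 2.

2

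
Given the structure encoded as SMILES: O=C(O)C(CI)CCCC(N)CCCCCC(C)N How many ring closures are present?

0

In SMILES, each pair of matching ring-closure digits denotes one ring-closing bond; the number of such bonds equals the number of independent rings.
Ring-closure bonds here: 0.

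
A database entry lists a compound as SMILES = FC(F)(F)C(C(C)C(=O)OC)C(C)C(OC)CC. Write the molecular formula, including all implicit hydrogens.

Walk through each heavy atom and fill implicit hydrogens from standard valence (C 4, N 3, O 2, S 2, halogen 1):
  atom 1: F (halogen, monovalent) → 0 H
  atom 2: C, bond orders sum to 4 (valence 4) → 0 H
  atom 3: F (halogen, monovalent) → 0 H
  atom 4: F (halogen, monovalent) → 0 H
  atom 5: C, bond orders sum to 3 (valence 4) → 1 H
  atom 6: C, bond orders sum to 3 (valence 4) → 1 H
  atom 7: C, bond orders sum to 1 (valence 4) → 3 H
  atom 8: C, bond orders sum to 4 (valence 4) → 0 H
  atom 9: O, bond orders sum to 2 (valence 2) → 0 H
  atom 10: O, bond orders sum to 2 (valence 2) → 0 H
  atom 11: C, bond orders sum to 1 (valence 4) → 3 H
  atom 12: C, bond orders sum to 3 (valence 4) → 1 H
  atom 13: C, bond orders sum to 1 (valence 4) → 3 H
  atom 14: C, bond orders sum to 3 (valence 4) → 1 H
  atom 15: O, bond orders sum to 2 (valence 2) → 0 H
  atom 16: C, bond orders sum to 1 (valence 4) → 3 H
  atom 17: C, bond orders sum to 2 (valence 4) → 2 H
  atom 18: C, bond orders sum to 1 (valence 4) → 3 H
Totals → C:12, H:21, F:3, O:3.

C12H21F3O3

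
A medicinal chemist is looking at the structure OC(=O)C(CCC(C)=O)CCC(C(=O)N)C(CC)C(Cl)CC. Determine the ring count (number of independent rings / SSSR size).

0

In SMILES, each pair of matching ring-closure digits denotes one ring-closing bond; the number of such bonds equals the number of independent rings.
Ring-closure bonds here: 0.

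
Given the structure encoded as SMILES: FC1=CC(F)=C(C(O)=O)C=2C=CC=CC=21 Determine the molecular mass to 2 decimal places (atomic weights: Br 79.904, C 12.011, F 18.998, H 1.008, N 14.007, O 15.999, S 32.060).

First, the molecular formula is C11H6F2O2 (counting implicit H from valence).
  C: 11 × 12.011 = 132.121
  F: 2 × 18.998 = 37.996
  H: 6 × 1.008 = 6.048
  O: 2 × 15.999 = 31.998
Sum: 11×12.011 + 2×18.998 + 6×1.008 + 2×15.999 = 208.163 → 208.16 g/mol.

208.16 g/mol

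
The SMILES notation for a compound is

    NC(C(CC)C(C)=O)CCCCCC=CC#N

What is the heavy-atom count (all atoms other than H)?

17

Every atom symbol written in the SMILES (organic subset) is one heavy atom; implicit H are not written.
Heavy atoms by element → C:14, N:2, O:1.
Total: 17.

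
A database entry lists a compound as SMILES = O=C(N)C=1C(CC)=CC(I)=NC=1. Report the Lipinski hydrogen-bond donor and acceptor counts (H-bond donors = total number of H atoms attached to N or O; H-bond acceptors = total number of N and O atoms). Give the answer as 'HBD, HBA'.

2, 3

Donors: find every N or O and count the H atoms it carries.
  atom 1 (O): bond orders sum to 2 → 0 H
  atom 3 (N): bond orders sum to 1 → 2 H
  atom 11 (N): bond orders sum to 3 → 0 H
Lipinski HBD = 2.
Acceptors: N atoms = 2, O atoms = 1 → HBA = 3.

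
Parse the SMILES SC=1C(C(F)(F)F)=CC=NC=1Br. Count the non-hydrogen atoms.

Every atom symbol written in the SMILES (organic subset) is one heavy atom; implicit H are not written.
Heavy atoms by element → Br:1, C:6, F:3, N:1, S:1.
Total: 12.

12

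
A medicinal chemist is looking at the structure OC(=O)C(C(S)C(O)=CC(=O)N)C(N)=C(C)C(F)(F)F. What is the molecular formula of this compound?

C10H13F3N2O4S

Walk through each heavy atom and fill implicit hydrogens from standard valence (C 4, N 3, O 2, S 2, halogen 1):
  atom 1: O, bond orders sum to 1 (valence 2) → 1 H
  atom 2: C, bond orders sum to 4 (valence 4) → 0 H
  atom 3: O, bond orders sum to 2 (valence 2) → 0 H
  atom 4: C, bond orders sum to 3 (valence 4) → 1 H
  atom 5: C, bond orders sum to 3 (valence 4) → 1 H
  atom 6: S, bond orders sum to 1 (valence 2) → 1 H
  atom 7: C, bond orders sum to 4 (valence 4) → 0 H
  atom 8: O, bond orders sum to 1 (valence 2) → 1 H
  atom 9: C, bond orders sum to 3 (valence 4) → 1 H
  atom 10: C, bond orders sum to 4 (valence 4) → 0 H
  atom 11: O, bond orders sum to 2 (valence 2) → 0 H
  atom 12: N, bond orders sum to 1 (valence 3) → 2 H
  atom 13: C, bond orders sum to 4 (valence 4) → 0 H
  atom 14: N, bond orders sum to 1 (valence 3) → 2 H
  atom 15: C, bond orders sum to 4 (valence 4) → 0 H
  atom 16: C, bond orders sum to 1 (valence 4) → 3 H
  atom 17: C, bond orders sum to 4 (valence 4) → 0 H
  atom 18: F (halogen, monovalent) → 0 H
  atom 19: F (halogen, monovalent) → 0 H
  atom 20: F (halogen, monovalent) → 0 H
Totals → C:10, H:13, F:3, N:2, O:4, S:1.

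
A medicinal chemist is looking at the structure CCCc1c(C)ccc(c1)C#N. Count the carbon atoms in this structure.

Count every carbon token in the SMILES (each C, including those in ring-closure positions and inside branches).
Carbon count: 11.

11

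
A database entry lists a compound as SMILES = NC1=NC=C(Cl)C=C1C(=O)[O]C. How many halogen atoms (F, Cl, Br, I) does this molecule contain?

1

Halogen atoms appear at heavy-atom position 6 (1×Cl).
Other groups present: 1 ester, 1 primary amine.
Halogen count: 1.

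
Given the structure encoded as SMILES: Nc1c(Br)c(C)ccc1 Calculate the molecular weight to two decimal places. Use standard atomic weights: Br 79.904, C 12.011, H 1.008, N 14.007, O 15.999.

First, the molecular formula is C7H8BrN (counting implicit H from valence).
  Br: 1 × 79.904 = 79.904
  C: 7 × 12.011 = 84.077
  H: 8 × 1.008 = 8.064
  N: 1 × 14.007 = 14.007
Sum: 1×79.904 + 7×12.011 + 8×1.008 + 1×14.007 = 186.052 → 186.05 g/mol.

186.05 g/mol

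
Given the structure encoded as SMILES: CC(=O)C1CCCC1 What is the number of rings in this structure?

1

In SMILES, each pair of matching ring-closure digits denotes one ring-closing bond; the number of such bonds equals the number of independent rings.
Ring-closure bonds here: 1.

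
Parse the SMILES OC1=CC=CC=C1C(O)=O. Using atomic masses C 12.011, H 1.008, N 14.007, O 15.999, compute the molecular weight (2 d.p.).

First, the molecular formula is C7H6O3 (counting implicit H from valence).
  C: 7 × 12.011 = 84.077
  H: 6 × 1.008 = 6.048
  O: 3 × 15.999 = 47.997
Sum: 7×12.011 + 6×1.008 + 3×15.999 = 138.122 → 138.12 g/mol.

138.12 g/mol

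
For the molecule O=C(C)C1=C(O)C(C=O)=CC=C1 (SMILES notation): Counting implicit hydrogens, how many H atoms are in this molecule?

Walk through each heavy atom and fill implicit hydrogens from standard valence (C 4, N 3, O 2, S 2, halogen 1):
  atom 1: O, bond orders sum to 2 (valence 2) → 0 H
  atom 2: C, bond orders sum to 4 (valence 4) → 0 H
  atom 3: C, bond orders sum to 1 (valence 4) → 3 H
  atom 4: C, bond orders sum to 4 (valence 4) → 0 H
  atom 5: C, bond orders sum to 4 (valence 4) → 0 H
  atom 6: O, bond orders sum to 1 (valence 2) → 1 H
  atom 7: C, bond orders sum to 4 (valence 4) → 0 H
  atom 8: C, bond orders sum to 3 (valence 4) → 1 H
  atom 9: O, bond orders sum to 2 (valence 2) → 0 H
  atom 10: C, bond orders sum to 3 (valence 4) → 1 H
  atom 11: C, bond orders sum to 3 (valence 4) → 1 H
  atom 12: C, bond orders sum to 3 (valence 4) → 1 H
Total hydrogens: 8.

8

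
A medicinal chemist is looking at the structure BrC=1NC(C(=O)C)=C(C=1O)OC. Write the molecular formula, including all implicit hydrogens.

Walk through each heavy atom and fill implicit hydrogens from standard valence (C 4, N 3, O 2, S 2, halogen 1):
  atom 1: Br (halogen, monovalent) → 0 H
  atom 2: C, bond orders sum to 4 (valence 4) → 0 H
  atom 3: N, bond orders sum to 2 (valence 3) → 1 H
  atom 4: C, bond orders sum to 4 (valence 4) → 0 H
  atom 5: C, bond orders sum to 4 (valence 4) → 0 H
  atom 6: O, bond orders sum to 2 (valence 2) → 0 H
  atom 7: C, bond orders sum to 1 (valence 4) → 3 H
  atom 8: C, bond orders sum to 4 (valence 4) → 0 H
  atom 9: C, bond orders sum to 4 (valence 4) → 0 H
  atom 10: O, bond orders sum to 1 (valence 2) → 1 H
  atom 11: O, bond orders sum to 2 (valence 2) → 0 H
  atom 12: C, bond orders sum to 1 (valence 4) → 3 H
Totals → C:7, H:8, Br:1, N:1, O:3.
In Hill order: C7H8BrNO3.

C7H8BrNO3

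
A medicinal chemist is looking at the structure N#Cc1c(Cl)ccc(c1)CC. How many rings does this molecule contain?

In SMILES, each pair of matching ring-closure digits denotes one ring-closing bond; the number of such bonds equals the number of independent rings.
Ring-closure bonds here: 1.

1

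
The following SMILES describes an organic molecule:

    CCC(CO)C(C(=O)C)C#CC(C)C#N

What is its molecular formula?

C12H17NO2

Walk through each heavy atom and fill implicit hydrogens from standard valence (C 4, N 3, O 2, S 2, halogen 1):
  atom 1: C, bond orders sum to 1 (valence 4) → 3 H
  atom 2: C, bond orders sum to 2 (valence 4) → 2 H
  atom 3: C, bond orders sum to 3 (valence 4) → 1 H
  atom 4: C, bond orders sum to 2 (valence 4) → 2 H
  atom 5: O, bond orders sum to 1 (valence 2) → 1 H
  atom 6: C, bond orders sum to 3 (valence 4) → 1 H
  atom 7: C, bond orders sum to 4 (valence 4) → 0 H
  atom 8: O, bond orders sum to 2 (valence 2) → 0 H
  atom 9: C, bond orders sum to 1 (valence 4) → 3 H
  atom 10: C, bond orders sum to 4 (valence 4) → 0 H
  atom 11: C, bond orders sum to 4 (valence 4) → 0 H
  atom 12: C, bond orders sum to 3 (valence 4) → 1 H
  atom 13: C, bond orders sum to 1 (valence 4) → 3 H
  atom 14: C, bond orders sum to 4 (valence 4) → 0 H
  atom 15: N, bond orders sum to 3 (valence 3) → 0 H
Totals → C:12, H:17, N:1, O:2.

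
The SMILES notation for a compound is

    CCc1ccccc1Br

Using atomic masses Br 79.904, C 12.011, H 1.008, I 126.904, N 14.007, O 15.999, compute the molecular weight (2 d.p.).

185.06 g/mol

First, the molecular formula is C8H9Br (counting implicit H from valence).
  Br: 1 × 79.904 = 79.904
  C: 8 × 12.011 = 96.088
  H: 9 × 1.008 = 9.072
Sum: 1×79.904 + 8×12.011 + 9×1.008 = 185.064 → 185.06 g/mol.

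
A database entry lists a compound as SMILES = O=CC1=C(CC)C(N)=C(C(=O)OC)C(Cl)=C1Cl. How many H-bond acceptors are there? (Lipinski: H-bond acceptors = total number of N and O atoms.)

N atoms: 1; O atoms: 3.
Lipinski HBA = 1 + 3 = 4.

4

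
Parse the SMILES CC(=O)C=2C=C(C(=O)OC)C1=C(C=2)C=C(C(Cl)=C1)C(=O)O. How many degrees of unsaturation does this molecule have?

Degree of unsaturation = (number of rings) + (number of π bonds).
Ring closures in the SMILES: 2.
π bonds: 8 double bonds (each 1 DoU) → 8 DoU from unsaturation.
Total DoU = 2 + 8 = 10.

10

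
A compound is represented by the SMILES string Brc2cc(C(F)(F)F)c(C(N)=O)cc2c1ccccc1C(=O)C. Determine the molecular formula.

Walk through each heavy atom and fill implicit hydrogens from standard valence (C 4, N 3, O 2, S 2, halogen 1); for lowercase aromatic atoms, an aromatic c carries 1 H when it has two neighbours and 0 H with three, and aromatic n carries 0 H:
  atom 1: Br (halogen, monovalent) → 0 H
  atom 2: aromatic c, 3 neighbours → 0 H
  atom 3: aromatic c, 2 neighbours → 1 H
  atom 4: aromatic c, 3 neighbours → 0 H
  atom 5: C, bond orders sum to 4 (valence 4) → 0 H
  atom 6: F (halogen, monovalent) → 0 H
  atom 7: F (halogen, monovalent) → 0 H
  atom 8: F (halogen, monovalent) → 0 H
  atom 9: aromatic c, 3 neighbours → 0 H
  atom 10: C, bond orders sum to 4 (valence 4) → 0 H
  atom 11: N, bond orders sum to 1 (valence 3) → 2 H
  atom 12: O, bond orders sum to 2 (valence 2) → 0 H
  atom 13: aromatic c, 2 neighbours → 1 H
  atom 14: aromatic c, 3 neighbours → 0 H
  atom 15: aromatic c, 3 neighbours → 0 H
  atom 16: aromatic c, 2 neighbours → 1 H
  atom 17: aromatic c, 2 neighbours → 1 H
  atom 18: aromatic c, 2 neighbours → 1 H
  atom 19: aromatic c, 2 neighbours → 1 H
  atom 20: aromatic c, 3 neighbours → 0 H
  atom 21: C, bond orders sum to 4 (valence 4) → 0 H
  atom 22: O, bond orders sum to 2 (valence 2) → 0 H
  atom 23: C, bond orders sum to 1 (valence 4) → 3 H
Totals → C:16, H:11, Br:1, F:3, N:1, O:2.
In Hill order: C16H11BrF3NO2.

C16H11BrF3NO2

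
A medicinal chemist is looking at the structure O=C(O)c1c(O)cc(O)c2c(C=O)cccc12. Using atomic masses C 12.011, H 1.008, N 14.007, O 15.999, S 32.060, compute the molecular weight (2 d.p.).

First, the molecular formula is C12H8O5 (counting implicit H from valence).
  C: 12 × 12.011 = 144.132
  H: 8 × 1.008 = 8.064
  O: 5 × 15.999 = 79.995
Sum: 12×12.011 + 8×1.008 + 5×15.999 = 232.191 → 232.19 g/mol.

232.19 g/mol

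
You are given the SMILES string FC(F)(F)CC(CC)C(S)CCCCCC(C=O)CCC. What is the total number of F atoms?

3

Scan the SMILES for F atoms (remember two-letter symbols like Cl and Br are single atoms).
Fluorine count: 3.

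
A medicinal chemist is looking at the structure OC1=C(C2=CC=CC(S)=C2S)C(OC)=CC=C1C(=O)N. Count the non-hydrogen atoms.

Every atom symbol written in the SMILES (organic subset) is one heavy atom; implicit H are not written.
Heavy atoms by element → C:14, N:1, O:3, S:2.
Total: 20.

20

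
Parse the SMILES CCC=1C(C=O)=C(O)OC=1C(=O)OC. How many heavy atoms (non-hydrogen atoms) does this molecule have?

Every atom symbol written in the SMILES (organic subset) is one heavy atom; implicit H are not written.
Heavy atoms by element → C:9, O:5.
Total: 14.

14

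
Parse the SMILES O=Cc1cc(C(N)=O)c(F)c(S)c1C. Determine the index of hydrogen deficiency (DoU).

6

Molecular formula: C9H8FNO2S.
DoU = (2C + 2 + N − H − X) / 2, where X is the halogen count and O/S are ignored.
    = (2·9 + 2 + 1 − 8 − 1) / 2 = 12 / 2 = 6.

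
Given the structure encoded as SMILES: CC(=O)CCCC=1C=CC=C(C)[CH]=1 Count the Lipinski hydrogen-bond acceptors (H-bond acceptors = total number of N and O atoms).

N atoms: 0; O atoms: 1.
Lipinski HBA = 0 + 1 = 1.

1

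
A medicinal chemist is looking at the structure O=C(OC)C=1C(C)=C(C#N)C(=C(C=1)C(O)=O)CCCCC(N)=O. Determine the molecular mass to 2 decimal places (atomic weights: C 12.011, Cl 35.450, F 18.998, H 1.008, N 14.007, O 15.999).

318.33 g/mol

First, the molecular formula is C16H18N2O5 (counting implicit H from valence).
  C: 16 × 12.011 = 192.176
  H: 18 × 1.008 = 18.144
  N: 2 × 14.007 = 28.014
  O: 5 × 15.999 = 79.995
Sum: 16×12.011 + 18×1.008 + 2×14.007 + 5×15.999 = 318.329 → 318.33 g/mol.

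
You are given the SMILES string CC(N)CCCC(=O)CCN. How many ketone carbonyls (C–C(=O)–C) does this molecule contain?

The ketone motif appears at heavy-atom position 7 in the SMILES.
Other groups present: 2 primary amine.
Ketone count: 1.

1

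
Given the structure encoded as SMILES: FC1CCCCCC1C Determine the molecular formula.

C8H15F

Walk through each heavy atom and fill implicit hydrogens from standard valence (C 4, N 3, O 2, S 2, halogen 1):
  atom 1: F (halogen, monovalent) → 0 H
  atom 2: C, bond orders sum to 3 (valence 4) → 1 H
  atom 3: C, bond orders sum to 2 (valence 4) → 2 H
  atom 4: C, bond orders sum to 2 (valence 4) → 2 H
  atom 5: C, bond orders sum to 2 (valence 4) → 2 H
  atom 6: C, bond orders sum to 2 (valence 4) → 2 H
  atom 7: C, bond orders sum to 2 (valence 4) → 2 H
  atom 8: C, bond orders sum to 3 (valence 4) → 1 H
  atom 9: C, bond orders sum to 1 (valence 4) → 3 H
Totals → C:8, H:15, F:1.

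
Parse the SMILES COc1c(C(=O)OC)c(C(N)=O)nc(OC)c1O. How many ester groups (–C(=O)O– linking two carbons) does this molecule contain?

The ester motif appears at heavy-atom position 5 in the SMILES.
Other groups present: 1 amide, 2 ether, 1 hydroxyl.
Ester count: 1.

1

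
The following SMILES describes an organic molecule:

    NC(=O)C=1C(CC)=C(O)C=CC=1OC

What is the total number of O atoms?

Scan the SMILES for O atoms (remember two-letter symbols like Cl and Br are single atoms).
Oxygen count: 3.

3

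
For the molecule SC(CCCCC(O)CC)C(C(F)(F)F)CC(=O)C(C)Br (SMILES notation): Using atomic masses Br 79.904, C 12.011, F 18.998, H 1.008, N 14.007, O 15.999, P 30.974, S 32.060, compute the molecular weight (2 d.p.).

393.30 g/mol

First, the molecular formula is C14H24BrF3O2S (counting implicit H from valence).
  Br: 1 × 79.904 = 79.904
  C: 14 × 12.011 = 168.154
  F: 3 × 18.998 = 56.994
  H: 24 × 1.008 = 24.192
  O: 2 × 15.999 = 31.998
  S: 1 × 32.060 = 32.060
Sum: 1×79.904 + 14×12.011 + 3×18.998 + 24×1.008 + 2×15.999 + 1×32.060 = 393.302 → 393.30 g/mol.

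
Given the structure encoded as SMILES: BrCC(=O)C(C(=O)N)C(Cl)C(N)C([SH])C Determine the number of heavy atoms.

15

Every atom symbol written in the SMILES (organic subset) is one heavy atom; implicit H are not written.
Heavy atoms by element → Br:1, C:8, Cl:1, N:2, O:2, S:1.
Total: 15.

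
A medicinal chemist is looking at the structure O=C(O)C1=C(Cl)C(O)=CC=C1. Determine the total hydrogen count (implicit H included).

5

Walk through each heavy atom and fill implicit hydrogens from standard valence (C 4, N 3, O 2, S 2, halogen 1):
  atom 1: O, bond orders sum to 2 (valence 2) → 0 H
  atom 2: C, bond orders sum to 4 (valence 4) → 0 H
  atom 3: O, bond orders sum to 1 (valence 2) → 1 H
  atom 4: C, bond orders sum to 4 (valence 4) → 0 H
  atom 5: C, bond orders sum to 4 (valence 4) → 0 H
  atom 6: Cl (halogen, monovalent) → 0 H
  atom 7: C, bond orders sum to 4 (valence 4) → 0 H
  atom 8: O, bond orders sum to 1 (valence 2) → 1 H
  atom 9: C, bond orders sum to 3 (valence 4) → 1 H
  atom 10: C, bond orders sum to 3 (valence 4) → 1 H
  atom 11: C, bond orders sum to 3 (valence 4) → 1 H
Total hydrogens: 5.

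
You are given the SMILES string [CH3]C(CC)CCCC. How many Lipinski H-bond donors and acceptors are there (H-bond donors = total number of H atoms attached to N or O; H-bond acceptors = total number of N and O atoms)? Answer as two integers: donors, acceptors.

0, 0

Donors: find every N or O and count the H atoms it carries.
  (no N or O atoms present)
Lipinski HBD = 0.
Acceptors: N atoms = 0, O atoms = 0 → HBA = 0.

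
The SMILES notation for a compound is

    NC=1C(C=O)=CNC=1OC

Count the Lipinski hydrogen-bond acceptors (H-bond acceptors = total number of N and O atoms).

4

N atoms: 2; O atoms: 2.
Lipinski HBA = 2 + 2 = 4.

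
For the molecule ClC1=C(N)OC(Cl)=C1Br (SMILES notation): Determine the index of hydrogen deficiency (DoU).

Degree of unsaturation = (number of rings) + (number of π bonds).
Ring closures in the SMILES: 1.
π bonds: 2 double bonds (each 1 DoU) → 2 DoU from unsaturation.
Total DoU = 1 + 2 = 3.

3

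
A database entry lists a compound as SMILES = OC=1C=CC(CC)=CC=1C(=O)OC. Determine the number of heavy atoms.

13

Every atom symbol written in the SMILES (organic subset) is one heavy atom; implicit H are not written.
Heavy atoms by element → C:10, O:3.
Total: 13.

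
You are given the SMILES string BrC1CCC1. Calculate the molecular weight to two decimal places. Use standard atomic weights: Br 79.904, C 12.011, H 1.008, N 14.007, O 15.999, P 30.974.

First, the molecular formula is C4H7Br (counting implicit H from valence).
  Br: 1 × 79.904 = 79.904
  C: 4 × 12.011 = 48.044
  H: 7 × 1.008 = 7.056
Sum: 1×79.904 + 4×12.011 + 7×1.008 = 135.004 → 135.00 g/mol.

135.00 g/mol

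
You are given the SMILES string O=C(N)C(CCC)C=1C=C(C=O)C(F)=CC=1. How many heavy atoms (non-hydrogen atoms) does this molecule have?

16

Every atom symbol written in the SMILES (organic subset) is one heavy atom; implicit H are not written.
Heavy atoms by element → C:12, F:1, N:1, O:2.
Total: 16.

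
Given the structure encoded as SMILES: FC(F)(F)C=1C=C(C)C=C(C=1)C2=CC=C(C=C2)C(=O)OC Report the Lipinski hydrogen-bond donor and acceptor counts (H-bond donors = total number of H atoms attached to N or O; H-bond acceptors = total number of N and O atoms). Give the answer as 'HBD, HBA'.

Donors: find every N or O and count the H atoms it carries.
  atom 19 (O): bond orders sum to 2 → 0 H
  atom 20 (O): bond orders sum to 2 → 0 H
Lipinski HBD = 0.
Acceptors: N atoms = 0, O atoms = 2 → HBA = 2.

0, 2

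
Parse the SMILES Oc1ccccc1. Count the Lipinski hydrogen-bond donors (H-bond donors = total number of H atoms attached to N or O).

1

Donors: find every N or O and count the H atoms it carries.
  atom 1 (O): bond orders sum to 1 → 1 H
Lipinski HBD = 1.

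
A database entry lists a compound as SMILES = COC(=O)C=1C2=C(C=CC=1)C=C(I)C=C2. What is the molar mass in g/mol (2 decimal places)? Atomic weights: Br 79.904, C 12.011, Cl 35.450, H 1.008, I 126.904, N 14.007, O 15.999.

First, the molecular formula is C12H9IO2 (counting implicit H from valence).
  C: 12 × 12.011 = 144.132
  H: 9 × 1.008 = 9.072
  I: 1 × 126.904 = 126.904
  O: 2 × 15.999 = 31.998
Sum: 12×12.011 + 9×1.008 + 1×126.904 + 2×15.999 = 312.106 → 312.11 g/mol.

312.11 g/mol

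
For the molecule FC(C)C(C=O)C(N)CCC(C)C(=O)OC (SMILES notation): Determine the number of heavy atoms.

Every atom symbol written in the SMILES (organic subset) is one heavy atom; implicit H are not written.
Heavy atoms by element → C:11, F:1, N:1, O:3.
Total: 16.

16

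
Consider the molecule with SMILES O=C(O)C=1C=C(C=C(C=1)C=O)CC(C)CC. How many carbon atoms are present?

13

Count every carbon token in the SMILES (each C, including those in ring-closure positions and inside branches).
Carbon count: 13.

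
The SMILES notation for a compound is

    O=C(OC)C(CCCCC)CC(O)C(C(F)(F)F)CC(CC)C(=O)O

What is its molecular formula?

Walk through each heavy atom and fill implicit hydrogens from standard valence (C 4, N 3, O 2, S 2, halogen 1):
  atom 1: O, bond orders sum to 2 (valence 2) → 0 H
  atom 2: C, bond orders sum to 4 (valence 4) → 0 H
  atom 3: O, bond orders sum to 2 (valence 2) → 0 H
  atom 4: C, bond orders sum to 1 (valence 4) → 3 H
  atom 5: C, bond orders sum to 3 (valence 4) → 1 H
  atom 6: C, bond orders sum to 2 (valence 4) → 2 H
  atom 7: C, bond orders sum to 2 (valence 4) → 2 H
  atom 8: C, bond orders sum to 2 (valence 4) → 2 H
  atom 9: C, bond orders sum to 2 (valence 4) → 2 H
  atom 10: C, bond orders sum to 1 (valence 4) → 3 H
  atom 11: C, bond orders sum to 2 (valence 4) → 2 H
  atom 12: C, bond orders sum to 3 (valence 4) → 1 H
  atom 13: O, bond orders sum to 1 (valence 2) → 1 H
  atom 14: C, bond orders sum to 3 (valence 4) → 1 H
  atom 15: C, bond orders sum to 4 (valence 4) → 0 H
  atom 16: F (halogen, monovalent) → 0 H
  atom 17: F (halogen, monovalent) → 0 H
  atom 18: F (halogen, monovalent) → 0 H
  atom 19: C, bond orders sum to 2 (valence 4) → 2 H
  atom 20: C, bond orders sum to 3 (valence 4) → 1 H
  atom 21: C, bond orders sum to 2 (valence 4) → 2 H
  atom 22: C, bond orders sum to 1 (valence 4) → 3 H
  atom 23: C, bond orders sum to 4 (valence 4) → 0 H
  atom 24: O, bond orders sum to 2 (valence 2) → 0 H
  atom 25: O, bond orders sum to 1 (valence 2) → 1 H
Totals → C:17, H:29, F:3, O:5.
In Hill order: C17H29F3O5.

C17H29F3O5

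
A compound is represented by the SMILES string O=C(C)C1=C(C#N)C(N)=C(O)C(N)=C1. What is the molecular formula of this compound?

Walk through each heavy atom and fill implicit hydrogens from standard valence (C 4, N 3, O 2, S 2, halogen 1):
  atom 1: O, bond orders sum to 2 (valence 2) → 0 H
  atom 2: C, bond orders sum to 4 (valence 4) → 0 H
  atom 3: C, bond orders sum to 1 (valence 4) → 3 H
  atom 4: C, bond orders sum to 4 (valence 4) → 0 H
  atom 5: C, bond orders sum to 4 (valence 4) → 0 H
  atom 6: C, bond orders sum to 4 (valence 4) → 0 H
  atom 7: N, bond orders sum to 3 (valence 3) → 0 H
  atom 8: C, bond orders sum to 4 (valence 4) → 0 H
  atom 9: N, bond orders sum to 1 (valence 3) → 2 H
  atom 10: C, bond orders sum to 4 (valence 4) → 0 H
  atom 11: O, bond orders sum to 1 (valence 2) → 1 H
  atom 12: C, bond orders sum to 4 (valence 4) → 0 H
  atom 13: N, bond orders sum to 1 (valence 3) → 2 H
  atom 14: C, bond orders sum to 3 (valence 4) → 1 H
Totals → C:9, H:9, N:3, O:2.
In Hill order: C9H9N3O2.

C9H9N3O2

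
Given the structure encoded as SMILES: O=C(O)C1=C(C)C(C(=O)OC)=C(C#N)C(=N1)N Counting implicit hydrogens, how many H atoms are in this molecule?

Walk through each heavy atom and fill implicit hydrogens from standard valence (C 4, N 3, O 2, S 2, halogen 1):
  atom 1: O, bond orders sum to 2 (valence 2) → 0 H
  atom 2: C, bond orders sum to 4 (valence 4) → 0 H
  atom 3: O, bond orders sum to 1 (valence 2) → 1 H
  atom 4: C, bond orders sum to 4 (valence 4) → 0 H
  atom 5: C, bond orders sum to 4 (valence 4) → 0 H
  atom 6: C, bond orders sum to 1 (valence 4) → 3 H
  atom 7: C, bond orders sum to 4 (valence 4) → 0 H
  atom 8: C, bond orders sum to 4 (valence 4) → 0 H
  atom 9: O, bond orders sum to 2 (valence 2) → 0 H
  atom 10: O, bond orders sum to 2 (valence 2) → 0 H
  atom 11: C, bond orders sum to 1 (valence 4) → 3 H
  atom 12: C, bond orders sum to 4 (valence 4) → 0 H
  atom 13: C, bond orders sum to 4 (valence 4) → 0 H
  atom 14: N, bond orders sum to 3 (valence 3) → 0 H
  atom 15: C, bond orders sum to 4 (valence 4) → 0 H
  atom 16: N, bond orders sum to 3 (valence 3) → 0 H
  atom 17: N, bond orders sum to 1 (valence 3) → 2 H
Total hydrogens: 9.

9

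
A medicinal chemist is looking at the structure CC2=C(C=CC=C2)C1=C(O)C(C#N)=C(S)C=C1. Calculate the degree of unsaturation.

Molecular formula: C14H11NOS.
DoU = (2C + 2 + N − H − X) / 2, where X is the halogen count and O/S are ignored.
    = (2·14 + 2 + 1 − 11 − 0) / 2 = 20 / 2 = 10.

10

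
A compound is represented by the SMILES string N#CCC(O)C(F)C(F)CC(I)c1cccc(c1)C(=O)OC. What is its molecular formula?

C15H16F2INO3

Walk through each heavy atom and fill implicit hydrogens from standard valence (C 4, N 3, O 2, S 2, halogen 1); for lowercase aromatic atoms, an aromatic c carries 1 H when it has two neighbours and 0 H with three, and aromatic n carries 0 H:
  atom 1: N, bond orders sum to 3 (valence 3) → 0 H
  atom 2: C, bond orders sum to 4 (valence 4) → 0 H
  atom 3: C, bond orders sum to 2 (valence 4) → 2 H
  atom 4: C, bond orders sum to 3 (valence 4) → 1 H
  atom 5: O, bond orders sum to 1 (valence 2) → 1 H
  atom 6: C, bond orders sum to 3 (valence 4) → 1 H
  atom 7: F (halogen, monovalent) → 0 H
  atom 8: C, bond orders sum to 3 (valence 4) → 1 H
  atom 9: F (halogen, monovalent) → 0 H
  atom 10: C, bond orders sum to 2 (valence 4) → 2 H
  atom 11: C, bond orders sum to 3 (valence 4) → 1 H
  atom 12: I (halogen, monovalent) → 0 H
  atom 13: aromatic c, 3 neighbours → 0 H
  atom 14: aromatic c, 2 neighbours → 1 H
  atom 15: aromatic c, 2 neighbours → 1 H
  atom 16: aromatic c, 2 neighbours → 1 H
  atom 17: aromatic c, 3 neighbours → 0 H
  atom 18: aromatic c, 2 neighbours → 1 H
  atom 19: C, bond orders sum to 4 (valence 4) → 0 H
  atom 20: O, bond orders sum to 2 (valence 2) → 0 H
  atom 21: O, bond orders sum to 2 (valence 2) → 0 H
  atom 22: C, bond orders sum to 1 (valence 4) → 3 H
Totals → C:15, H:16, F:2, I:1, N:1, O:3.
In Hill order: C15H16F2INO3.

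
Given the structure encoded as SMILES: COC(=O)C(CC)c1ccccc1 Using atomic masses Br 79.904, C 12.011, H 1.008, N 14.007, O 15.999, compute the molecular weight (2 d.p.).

178.23 g/mol

First, the molecular formula is C11H14O2 (counting implicit H from valence).
  C: 11 × 12.011 = 132.121
  H: 14 × 1.008 = 14.112
  O: 2 × 15.999 = 31.998
Sum: 11×12.011 + 14×1.008 + 2×15.999 = 178.231 → 178.23 g/mol.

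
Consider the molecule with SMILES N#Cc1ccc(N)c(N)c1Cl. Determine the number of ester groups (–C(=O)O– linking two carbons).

Scan the SMILES for the ester motif — none present.
Groups that are present: 1 nitrile, 2 primary amine.

0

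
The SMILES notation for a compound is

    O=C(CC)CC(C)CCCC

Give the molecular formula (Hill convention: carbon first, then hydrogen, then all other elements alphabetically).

C10H20O

Walk through each heavy atom and fill implicit hydrogens from standard valence (C 4, N 3, O 2, S 2, halogen 1):
  atom 1: O, bond orders sum to 2 (valence 2) → 0 H
  atom 2: C, bond orders sum to 4 (valence 4) → 0 H
  atom 3: C, bond orders sum to 2 (valence 4) → 2 H
  atom 4: C, bond orders sum to 1 (valence 4) → 3 H
  atom 5: C, bond orders sum to 2 (valence 4) → 2 H
  atom 6: C, bond orders sum to 3 (valence 4) → 1 H
  atom 7: C, bond orders sum to 1 (valence 4) → 3 H
  atom 8: C, bond orders sum to 2 (valence 4) → 2 H
  atom 9: C, bond orders sum to 2 (valence 4) → 2 H
  atom 10: C, bond orders sum to 2 (valence 4) → 2 H
  atom 11: C, bond orders sum to 1 (valence 4) → 3 H
Totals → C:10, H:20, O:1.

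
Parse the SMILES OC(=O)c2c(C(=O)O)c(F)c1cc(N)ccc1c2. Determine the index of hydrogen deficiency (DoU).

Molecular formula: C12H8FNO4.
DoU = (2C + 2 + N − H − X) / 2, where X is the halogen count and O/S are ignored.
    = (2·12 + 2 + 1 − 8 − 1) / 2 = 18 / 2 = 9.

9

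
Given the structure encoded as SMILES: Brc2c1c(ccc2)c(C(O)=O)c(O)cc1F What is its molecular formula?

C11H6BrFO3

Walk through each heavy atom and fill implicit hydrogens from standard valence (C 4, N 3, O 2, S 2, halogen 1); for lowercase aromatic atoms, an aromatic c carries 1 H when it has two neighbours and 0 H with three, and aromatic n carries 0 H:
  atom 1: Br (halogen, monovalent) → 0 H
  atom 2: aromatic c, 3 neighbours → 0 H
  atom 3: aromatic c, 3 neighbours → 0 H
  atom 4: aromatic c, 3 neighbours → 0 H
  atom 5: aromatic c, 2 neighbours → 1 H
  atom 6: aromatic c, 2 neighbours → 1 H
  atom 7: aromatic c, 2 neighbours → 1 H
  atom 8: aromatic c, 3 neighbours → 0 H
  atom 9: C, bond orders sum to 4 (valence 4) → 0 H
  atom 10: O, bond orders sum to 1 (valence 2) → 1 H
  atom 11: O, bond orders sum to 2 (valence 2) → 0 H
  atom 12: aromatic c, 3 neighbours → 0 H
  atom 13: O, bond orders sum to 1 (valence 2) → 1 H
  atom 14: aromatic c, 2 neighbours → 1 H
  atom 15: aromatic c, 3 neighbours → 0 H
  atom 16: F (halogen, monovalent) → 0 H
Totals → C:11, H:6, Br:1, F:1, O:3.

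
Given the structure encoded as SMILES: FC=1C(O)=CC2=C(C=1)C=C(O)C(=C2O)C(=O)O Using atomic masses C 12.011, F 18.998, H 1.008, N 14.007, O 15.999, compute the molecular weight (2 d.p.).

238.17 g/mol

First, the molecular formula is C11H7FO5 (counting implicit H from valence).
  C: 11 × 12.011 = 132.121
  F: 1 × 18.998 = 18.998
  H: 7 × 1.008 = 7.056
  O: 5 × 15.999 = 79.995
Sum: 11×12.011 + 1×18.998 + 7×1.008 + 5×15.999 = 238.170 → 238.17 g/mol.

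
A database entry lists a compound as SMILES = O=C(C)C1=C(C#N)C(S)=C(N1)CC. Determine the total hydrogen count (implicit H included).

Walk through each heavy atom and fill implicit hydrogens from standard valence (C 4, N 3, O 2, S 2, halogen 1):
  atom 1: O, bond orders sum to 2 (valence 2) → 0 H
  atom 2: C, bond orders sum to 4 (valence 4) → 0 H
  atom 3: C, bond orders sum to 1 (valence 4) → 3 H
  atom 4: C, bond orders sum to 4 (valence 4) → 0 H
  atom 5: C, bond orders sum to 4 (valence 4) → 0 H
  atom 6: C, bond orders sum to 4 (valence 4) → 0 H
  atom 7: N, bond orders sum to 3 (valence 3) → 0 H
  atom 8: C, bond orders sum to 4 (valence 4) → 0 H
  atom 9: S, bond orders sum to 1 (valence 2) → 1 H
  atom 10: C, bond orders sum to 4 (valence 4) → 0 H
  atom 11: N, bond orders sum to 2 (valence 3) → 1 H
  atom 12: C, bond orders sum to 2 (valence 4) → 2 H
  atom 13: C, bond orders sum to 1 (valence 4) → 3 H
Total hydrogens: 10.

10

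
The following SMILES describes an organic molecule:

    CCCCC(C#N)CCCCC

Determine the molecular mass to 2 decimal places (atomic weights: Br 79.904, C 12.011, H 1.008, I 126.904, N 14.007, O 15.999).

First, the molecular formula is C11H21N (counting implicit H from valence).
  C: 11 × 12.011 = 132.121
  H: 21 × 1.008 = 21.168
  N: 1 × 14.007 = 14.007
Sum: 11×12.011 + 21×1.008 + 1×14.007 = 167.296 → 167.30 g/mol.

167.30 g/mol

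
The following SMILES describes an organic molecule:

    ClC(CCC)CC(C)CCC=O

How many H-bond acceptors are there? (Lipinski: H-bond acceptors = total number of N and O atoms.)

N atoms: 0; O atoms: 1.
Lipinski HBA = 0 + 1 = 1.

1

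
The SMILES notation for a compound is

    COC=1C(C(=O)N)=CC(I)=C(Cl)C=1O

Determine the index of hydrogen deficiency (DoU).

Degree of unsaturation = (number of rings) + (number of π bonds).
Ring closures in the SMILES: 1.
π bonds: 4 double bonds (each 1 DoU) → 4 DoU from unsaturation.
Total DoU = 1 + 4 = 5.

5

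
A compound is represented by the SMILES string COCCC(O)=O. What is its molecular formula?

Walk through each heavy atom and fill implicit hydrogens from standard valence (C 4, N 3, O 2, S 2, halogen 1):
  atom 1: C, bond orders sum to 1 (valence 4) → 3 H
  atom 2: O, bond orders sum to 2 (valence 2) → 0 H
  atom 3: C, bond orders sum to 2 (valence 4) → 2 H
  atom 4: C, bond orders sum to 2 (valence 4) → 2 H
  atom 5: C, bond orders sum to 4 (valence 4) → 0 H
  atom 6: O, bond orders sum to 1 (valence 2) → 1 H
  atom 7: O, bond orders sum to 2 (valence 2) → 0 H
Totals → C:4, H:8, O:3.
In Hill order: C4H8O3.

C4H8O3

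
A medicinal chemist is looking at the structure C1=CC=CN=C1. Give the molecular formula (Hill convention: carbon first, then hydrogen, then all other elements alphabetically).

C5H5N

Walk through each heavy atom and fill implicit hydrogens from standard valence (C 4, N 3, O 2, S 2, halogen 1):
  atom 1: C, bond orders sum to 3 (valence 4) → 1 H
  atom 2: C, bond orders sum to 3 (valence 4) → 1 H
  atom 3: C, bond orders sum to 3 (valence 4) → 1 H
  atom 4: C, bond orders sum to 3 (valence 4) → 1 H
  atom 5: N, bond orders sum to 3 (valence 3) → 0 H
  atom 6: C, bond orders sum to 3 (valence 4) → 1 H
Totals → C:5, H:5, N:1.
In Hill order: C5H5N.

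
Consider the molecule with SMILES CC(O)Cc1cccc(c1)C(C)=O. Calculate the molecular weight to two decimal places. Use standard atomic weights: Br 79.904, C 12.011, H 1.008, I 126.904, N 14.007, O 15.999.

First, the molecular formula is C11H14O2 (counting implicit H from valence).
  C: 11 × 12.011 = 132.121
  H: 14 × 1.008 = 14.112
  O: 2 × 15.999 = 31.998
Sum: 11×12.011 + 14×1.008 + 2×15.999 = 178.231 → 178.23 g/mol.

178.23 g/mol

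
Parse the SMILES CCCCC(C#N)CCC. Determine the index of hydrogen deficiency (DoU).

2

Molecular formula: C9H17N.
DoU = (2C + 2 + N − H − X) / 2, where X is the halogen count and O/S are ignored.
    = (2·9 + 2 + 1 − 17 − 0) / 2 = 4 / 2 = 2.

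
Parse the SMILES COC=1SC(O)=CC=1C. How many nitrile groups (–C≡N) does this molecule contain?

Scan the SMILES for the nitrile motif — none present.
Groups that are present: 1 ether, 1 hydroxyl.

0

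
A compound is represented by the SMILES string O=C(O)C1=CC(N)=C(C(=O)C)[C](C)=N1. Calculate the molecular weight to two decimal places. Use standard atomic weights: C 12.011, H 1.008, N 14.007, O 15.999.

194.19 g/mol

First, the molecular formula is C9H10N2O3 (counting implicit H from valence).
  C: 9 × 12.011 = 108.099
  H: 10 × 1.008 = 10.080
  N: 2 × 14.007 = 28.014
  O: 3 × 15.999 = 47.997
Sum: 9×12.011 + 10×1.008 + 2×14.007 + 3×15.999 = 194.190 → 194.19 g/mol.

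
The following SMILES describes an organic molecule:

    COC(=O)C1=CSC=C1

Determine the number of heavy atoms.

Every atom symbol written in the SMILES (organic subset) is one heavy atom; implicit H are not written.
Heavy atoms by element → C:6, O:2, S:1.
Total: 9.

9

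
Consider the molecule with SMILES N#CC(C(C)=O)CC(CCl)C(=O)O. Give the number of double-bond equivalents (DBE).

Degree of unsaturation = (number of rings) + (number of π bonds).
Ring closures in the SMILES: 0.
π bonds: 2 double bonds (each 1 DoU), 1 triple bond (each 2 DoU) → 4 DoU from unsaturation.
Total DoU = 0 + 4 = 4.

4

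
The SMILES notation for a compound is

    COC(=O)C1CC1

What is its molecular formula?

C5H8O2

Walk through each heavy atom and fill implicit hydrogens from standard valence (C 4, N 3, O 2, S 2, halogen 1):
  atom 1: C, bond orders sum to 1 (valence 4) → 3 H
  atom 2: O, bond orders sum to 2 (valence 2) → 0 H
  atom 3: C, bond orders sum to 4 (valence 4) → 0 H
  atom 4: O, bond orders sum to 2 (valence 2) → 0 H
  atom 5: C, bond orders sum to 3 (valence 4) → 1 H
  atom 6: C, bond orders sum to 2 (valence 4) → 2 H
  atom 7: C, bond orders sum to 2 (valence 4) → 2 H
Totals → C:5, H:8, O:2.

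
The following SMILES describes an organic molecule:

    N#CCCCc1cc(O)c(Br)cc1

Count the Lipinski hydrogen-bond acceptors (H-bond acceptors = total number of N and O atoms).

2

N atoms: 1; O atoms: 1.
Lipinski HBA = 1 + 1 = 2.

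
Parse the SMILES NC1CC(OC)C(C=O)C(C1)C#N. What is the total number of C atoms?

9

Count every carbon token in the SMILES (each C, including those in ring-closure positions and inside branches).
Carbon count: 9.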